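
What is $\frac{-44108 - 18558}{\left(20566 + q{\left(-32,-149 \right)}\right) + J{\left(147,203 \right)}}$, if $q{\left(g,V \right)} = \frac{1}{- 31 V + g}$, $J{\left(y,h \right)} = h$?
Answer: $- \frac{143724471}{47633702} \approx -3.0173$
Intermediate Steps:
$q{\left(g,V \right)} = \frac{1}{g - 31 V}$
$\frac{-44108 - 18558}{\left(20566 + q{\left(-32,-149 \right)}\right) + J{\left(147,203 \right)}} = \frac{-44108 - 18558}{\left(20566 + \frac{1}{-32 - -4619}\right) + 203} = - \frac{62666}{\left(20566 + \frac{1}{-32 + 4619}\right) + 203} = - \frac{62666}{\left(20566 + \frac{1}{4587}\right) + 203} = - \frac{62666}{\frac{94336243}{4587} + 203} = - \frac{62666}{\frac{95267404}{4587}} = \left(-62666\right) \frac{4587}{95267404} = - \frac{143724471}{47633702}$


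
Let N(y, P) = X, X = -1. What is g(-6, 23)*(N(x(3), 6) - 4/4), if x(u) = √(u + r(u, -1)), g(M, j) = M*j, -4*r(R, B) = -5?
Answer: 276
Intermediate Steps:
r(R, B) = 5/4 (r(R, B) = -¼*(-5) = 5/4)
x(u) = √(5/4 + u) (x(u) = √(u + 5/4) = √(5/4 + u))
N(y, P) = -1
g(-6, 23)*(N(x(3), 6) - 4/4) = (-6*23)*(-1 - 4/4) = -138*(-1 - 4/4) = -138*(-1 - 1*1) = -138*(-1 - 1) = -138*(-2) = 276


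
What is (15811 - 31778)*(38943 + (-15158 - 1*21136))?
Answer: -42296583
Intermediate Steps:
(15811 - 31778)*(38943 + (-15158 - 1*21136)) = -15967*(38943 + (-15158 - 21136)) = -15967*(38943 - 36294) = -15967*2649 = -42296583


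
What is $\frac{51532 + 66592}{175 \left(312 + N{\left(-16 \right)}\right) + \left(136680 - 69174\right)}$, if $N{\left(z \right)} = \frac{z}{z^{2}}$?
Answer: $\frac{1889984}{1953521} \approx 0.96748$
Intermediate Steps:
$N{\left(z \right)} = \frac{1}{z}$ ($N{\left(z \right)} = \frac{z}{z^{2}} = \frac{1}{z}$)
$\frac{51532 + 66592}{175 \left(312 + N{\left(-16 \right)}\right) + \left(136680 - 69174\right)} = \frac{51532 + 66592}{175 \left(312 + \frac{1}{-16}\right) + \left(136680 - 69174\right)} = \frac{118124}{175 \left(312 - \frac{1}{16}\right) + \left(136680 - 69174\right)} = \frac{118124}{175 \cdot \frac{4991}{16} + 67506} = \frac{118124}{\frac{873425}{16} + 67506} = \frac{118124}{\frac{1953521}{16}} = 118124 \cdot \frac{16}{1953521} = \frac{1889984}{1953521}$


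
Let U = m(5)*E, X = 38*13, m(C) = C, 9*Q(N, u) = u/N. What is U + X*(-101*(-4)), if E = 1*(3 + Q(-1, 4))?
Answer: 1796299/9 ≈ 1.9959e+5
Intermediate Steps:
Q(N, u) = u/(9*N) (Q(N, u) = (u/N)/9 = u/(9*N))
E = 23/9 (E = 1*(3 + (1/9)*4/(-1)) = 1*(3 + (1/9)*4*(-1)) = 1*(3 - 4/9) = 1*(23/9) = 23/9 ≈ 2.5556)
X = 494
U = 115/9 (U = 5*(23/9) = 115/9 ≈ 12.778)
U + X*(-101*(-4)) = 115/9 + 494*(-101*(-4)) = 115/9 + 494*404 = 115/9 + 199576 = 1796299/9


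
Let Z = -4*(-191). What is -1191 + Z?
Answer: -427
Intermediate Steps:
Z = 764
-1191 + Z = -1191 + 764 = -427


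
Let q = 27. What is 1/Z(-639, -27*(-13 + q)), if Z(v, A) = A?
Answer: -1/378 ≈ -0.0026455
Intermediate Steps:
1/Z(-639, -27*(-13 + q)) = 1/(-27*(-13 + 27)) = 1/(-27*14) = 1/(-378) = -1/378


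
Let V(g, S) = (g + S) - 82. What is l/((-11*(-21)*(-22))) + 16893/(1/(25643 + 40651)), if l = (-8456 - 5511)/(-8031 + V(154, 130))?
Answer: 44557617374640109/39786978 ≈ 1.1199e+9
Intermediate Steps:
V(g, S) = -82 + S + g (V(g, S) = (S + g) - 82 = -82 + S + g)
l = 13967/7829 (l = (-8456 - 5511)/(-8031 + (-82 + 130 + 154)) = -13967/(-8031 + 202) = -13967/(-7829) = -13967*(-1/7829) = 13967/7829 ≈ 1.7840)
l/((-11*(-21)*(-22))) + 16893/(1/(25643 + 40651)) = 13967/(7829*((-11*(-21)*(-22)))) + 16893/(1/(25643 + 40651)) = 13967/(7829*((231*(-22)))) + 16893/(1/66294) = (13967/7829)/(-5082) + 16893/(1/66294) = (13967/7829)*(-1/5082) + 16893*66294 = -13967/39786978 + 1119904542 = 44557617374640109/39786978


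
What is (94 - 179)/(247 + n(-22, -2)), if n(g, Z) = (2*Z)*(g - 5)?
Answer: -17/71 ≈ -0.23944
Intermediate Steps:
n(g, Z) = 2*Z*(-5 + g) (n(g, Z) = (2*Z)*(-5 + g) = 2*Z*(-5 + g))
(94 - 179)/(247 + n(-22, -2)) = (94 - 179)/(247 + 2*(-2)*(-5 - 22)) = -85/(247 + 2*(-2)*(-27)) = -85/(247 + 108) = -85/355 = -85*1/355 = -17/71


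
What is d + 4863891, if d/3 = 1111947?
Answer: 8199732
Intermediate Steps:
d = 3335841 (d = 3*1111947 = 3335841)
d + 4863891 = 3335841 + 4863891 = 8199732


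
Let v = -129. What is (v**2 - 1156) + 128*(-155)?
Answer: -4355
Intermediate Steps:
(v**2 - 1156) + 128*(-155) = ((-129)**2 - 1156) + 128*(-155) = (16641 - 1156) - 19840 = 15485 - 19840 = -4355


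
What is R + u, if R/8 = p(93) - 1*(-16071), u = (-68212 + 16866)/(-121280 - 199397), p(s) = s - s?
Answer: 41228851882/320677 ≈ 1.2857e+5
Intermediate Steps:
p(s) = 0
u = 51346/320677 (u = -51346/(-320677) = -51346*(-1/320677) = 51346/320677 ≈ 0.16012)
R = 128568 (R = 8*(0 - 1*(-16071)) = 8*(0 + 16071) = 8*16071 = 128568)
R + u = 128568 + 51346/320677 = 41228851882/320677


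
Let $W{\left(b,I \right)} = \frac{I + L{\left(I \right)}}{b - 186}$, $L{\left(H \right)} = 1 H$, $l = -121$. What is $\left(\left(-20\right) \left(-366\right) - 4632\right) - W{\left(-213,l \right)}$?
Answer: $\frac{1072270}{399} \approx 2687.4$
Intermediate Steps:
$L{\left(H \right)} = H$
$W{\left(b,I \right)} = \frac{2 I}{-186 + b}$ ($W{\left(b,I \right)} = \frac{I + I}{b - 186} = \frac{2 I}{-186 + b}$)
$\left(\left(-20\right) \left(-366\right) - 4632\right) - W{\left(-213,l \right)} = \left(\left(-20\right) \left(-366\right) - 4632\right) - 2 \left(-121\right) \frac{1}{-186 - 213} = \left(7320 - 4632\right) - 2 \left(-121\right) \frac{1}{-399} = 2688 - 2 \left(-121\right) \left(- \frac{1}{399}\right) = 2688 - \frac{242}{399} = \frac{1072270}{399}$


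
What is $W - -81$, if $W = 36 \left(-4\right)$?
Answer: $-63$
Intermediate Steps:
$W = -144$
$W - -81 = -144 - -81 = -144 + 81 = -63$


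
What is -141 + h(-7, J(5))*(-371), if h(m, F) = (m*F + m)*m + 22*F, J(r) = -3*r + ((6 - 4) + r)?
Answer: 192408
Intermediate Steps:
J(r) = 2 - 2*r (J(r) = -3*r + (2 + r) = 2 - 2*r)
h(m, F) = 22*F + m*(m + F*m) (h(m, F) = (F*m + m)*m + 22*F = (m + F*m)*m + 22*F = m*(m + F*m) + 22*F = 22*F + m*(m + F*m))
-141 + h(-7, J(5))*(-371) = -141 + ((-7)**2 + 22*(2 - 2*5) + (2 - 2*5)*(-7)**2)*(-371) = -141 + (49 + 22*(2 - 10) + (2 - 10)*49)*(-371) = -141 + (49 + 22*(-8) - 8*49)*(-371) = -141 + (49 - 176 - 392)*(-371) = -141 - 519*(-371) = -141 + 192549 = 192408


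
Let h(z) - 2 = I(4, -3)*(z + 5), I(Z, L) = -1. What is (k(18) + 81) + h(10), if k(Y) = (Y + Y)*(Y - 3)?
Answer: 608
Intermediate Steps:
h(z) = -3 - z (h(z) = 2 - (z + 5) = 2 - (5 + z) = 2 + (-5 - z) = -3 - z)
k(Y) = 2*Y*(-3 + Y) (k(Y) = (2*Y)*(-3 + Y) = 2*Y*(-3 + Y))
(k(18) + 81) + h(10) = (2*18*(-3 + 18) + 81) + (-3 - 1*10) = (2*18*15 + 81) + (-3 - 10) = (540 + 81) - 13 = 621 - 13 = 608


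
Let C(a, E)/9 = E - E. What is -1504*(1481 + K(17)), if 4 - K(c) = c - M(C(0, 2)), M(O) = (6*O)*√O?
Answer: -2207872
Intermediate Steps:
C(a, E) = 0 (C(a, E) = 9*(E - E) = 9*0 = 0)
M(O) = 6*O^(3/2)
K(c) = 4 - c (K(c) = 4 - (c - 6*0^(3/2)) = 4 - (c - 6*0) = 4 - (c - 1*0) = 4 - (c + 0) = 4 - c)
-1504*(1481 + K(17)) = -1504*(1481 + (4 - 1*17)) = -1504*(1481 + (4 - 17)) = -1504*(1481 - 13) = -1504*1468 = -2207872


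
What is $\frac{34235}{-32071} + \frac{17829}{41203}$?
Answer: $- \frac{838790846}{1321421413} \approx -0.63476$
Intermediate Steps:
$\frac{34235}{-32071} + \frac{17829}{41203} = 34235 \left(- \frac{1}{32071}\right) + 17829 \cdot \frac{1}{41203} = - \frac{34235}{32071} + \frac{17829}{41203} = - \frac{838790846}{1321421413}$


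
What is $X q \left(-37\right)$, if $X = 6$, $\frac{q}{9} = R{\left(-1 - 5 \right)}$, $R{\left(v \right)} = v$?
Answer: $11988$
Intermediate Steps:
$q = -54$ ($q = 9 \left(-1 - 5\right) = 9 \left(-6\right) = -54$)
$X q \left(-37\right) = 6 \left(-54\right) \left(-37\right) = \left(-324\right) \left(-37\right) = 11988$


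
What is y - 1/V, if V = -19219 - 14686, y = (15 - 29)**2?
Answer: 6645381/33905 ≈ 196.00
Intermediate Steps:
y = 196 (y = (-14)**2 = 196)
V = -33905
y - 1/V = 196 - 1/(-33905) = 196 - 1*(-1/33905) = 196 + 1/33905 = 6645381/33905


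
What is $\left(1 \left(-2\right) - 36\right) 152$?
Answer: $-5776$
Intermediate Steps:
$\left(1 \left(-2\right) - 36\right) 152 = \left(-2 - 36\right) 152 = \left(-38\right) 152 = -5776$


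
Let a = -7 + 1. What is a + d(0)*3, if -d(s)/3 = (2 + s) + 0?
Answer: -24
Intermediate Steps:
d(s) = -6 - 3*s (d(s) = -3*((2 + s) + 0) = -3*(2 + s) = -6 - 3*s)
a = -6
a + d(0)*3 = -6 + (-6 - 3*0)*3 = -6 + (-6 + 0)*3 = -6 - 6*3 = -6 - 18 = -24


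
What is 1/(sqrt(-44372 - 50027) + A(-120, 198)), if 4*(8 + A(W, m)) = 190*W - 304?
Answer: -5784/33549055 - I*sqrt(94399)/33549055 ≈ -0.0001724 - 9.1581e-6*I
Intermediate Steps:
A(W, m) = -84 + 95*W/2 (A(W, m) = -8 + (190*W - 304)/4 = -8 + (-304 + 190*W)/4 = -8 + (-76 + 95*W/2) = -84 + 95*W/2)
1/(sqrt(-44372 - 50027) + A(-120, 198)) = 1/(sqrt(-44372 - 50027) + (-84 + (95/2)*(-120))) = 1/(sqrt(-94399) + (-84 - 5700)) = 1/(I*sqrt(94399) - 5784) = 1/(-5784 + I*sqrt(94399))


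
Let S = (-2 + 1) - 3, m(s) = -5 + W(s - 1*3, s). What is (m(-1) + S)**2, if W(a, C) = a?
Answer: 169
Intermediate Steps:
m(s) = -8 + s (m(s) = -5 + (s - 1*3) = -5 + (s - 3) = -5 + (-3 + s) = -8 + s)
S = -4 (S = -1 - 3 = -4)
(m(-1) + S)**2 = ((-8 - 1) - 4)**2 = (-9 - 4)**2 = (-13)**2 = 169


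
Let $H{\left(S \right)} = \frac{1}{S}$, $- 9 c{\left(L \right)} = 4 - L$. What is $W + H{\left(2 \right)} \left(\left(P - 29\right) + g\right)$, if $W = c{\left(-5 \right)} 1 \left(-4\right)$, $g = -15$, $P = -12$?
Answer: $-24$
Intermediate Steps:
$c{\left(L \right)} = - \frac{4}{9} + \frac{L}{9}$ ($c{\left(L \right)} = - \frac{4 - L}{9} = - \frac{4}{9} + \frac{L}{9}$)
$W = 4$ ($W = \left(- \frac{4}{9} + \frac{1}{9} \left(-5\right)\right) 1 \left(-4\right) = \left(- \frac{4}{9} - \frac{5}{9}\right) 1 \left(-4\right) = \left(-1\right) 1 \left(-4\right) = \left(-1\right) \left(-4\right) = 4$)
$W + H{\left(2 \right)} \left(\left(P - 29\right) + g\right) = 4 + \frac{\left(-12 - 29\right) - 15}{2} = 4 + \frac{-41 - 15}{2} = 4 + \frac{1}{2} \left(-56\right) = 4 - 28 = -24$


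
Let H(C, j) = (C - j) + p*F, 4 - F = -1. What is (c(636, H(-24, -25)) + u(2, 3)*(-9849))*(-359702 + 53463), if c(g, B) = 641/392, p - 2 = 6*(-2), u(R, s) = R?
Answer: 2364463663025/392 ≈ 6.0318e+9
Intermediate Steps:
F = 5 (F = 4 - 1*(-1) = 4 + 1 = 5)
p = -10 (p = 2 + 6*(-2) = 2 - 12 = -10)
H(C, j) = -50 + C - j (H(C, j) = (C - j) - 10*5 = (C - j) - 50 = -50 + C - j)
c(g, B) = 641/392 (c(g, B) = 641*(1/392) = 641/392)
(c(636, H(-24, -25)) + u(2, 3)*(-9849))*(-359702 + 53463) = (641/392 + 2*(-9849))*(-359702 + 53463) = (641/392 - 19698)*(-306239) = -7720975/392*(-306239) = 2364463663025/392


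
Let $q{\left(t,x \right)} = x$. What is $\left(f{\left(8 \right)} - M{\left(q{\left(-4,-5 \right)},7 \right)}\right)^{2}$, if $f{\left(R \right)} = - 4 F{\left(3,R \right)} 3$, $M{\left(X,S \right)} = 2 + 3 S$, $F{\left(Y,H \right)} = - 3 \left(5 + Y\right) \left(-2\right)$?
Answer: $358801$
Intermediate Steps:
$F{\left(Y,H \right)} = 30 + 6 Y$ ($F{\left(Y,H \right)} = \left(-15 - 3 Y\right) \left(-2\right) = 30 + 6 Y$)
$f{\left(R \right)} = -576$ ($f{\left(R \right)} = - 4 \left(30 + 6 \cdot 3\right) 3 = - 4 \left(30 + 18\right) 3 = \left(-4\right) 48 \cdot 3 = \left(-192\right) 3 = -576$)
$\left(f{\left(8 \right)} - M{\left(q{\left(-4,-5 \right)},7 \right)}\right)^{2} = \left(-576 - \left(2 + 3 \cdot 7\right)\right)^{2} = \left(-576 - \left(2 + 21\right)\right)^{2} = \left(-576 - 23\right)^{2} = \left(-599\right)^{2} = 358801$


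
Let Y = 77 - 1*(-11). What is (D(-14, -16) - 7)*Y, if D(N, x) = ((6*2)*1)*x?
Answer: -17512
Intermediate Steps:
D(N, x) = 12*x (D(N, x) = (12*1)*x = 12*x)
Y = 88 (Y = 77 + 11 = 88)
(D(-14, -16) - 7)*Y = (12*(-16) - 7)*88 = (-192 - 7)*88 = -199*88 = -17512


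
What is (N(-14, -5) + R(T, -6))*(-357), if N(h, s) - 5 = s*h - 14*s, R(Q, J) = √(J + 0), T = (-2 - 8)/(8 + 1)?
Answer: -51765 - 357*I*√6 ≈ -51765.0 - 874.47*I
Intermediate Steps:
T = -10/9 ≈ -1.1111
R(Q, J) = √J
N(h, s) = 5 - 14*s + h*s (N(h, s) = 5 + (s*h - 14*s) = 5 + (h*s - 14*s) = 5 + (-14*s + h*s) = 5 - 14*s + h*s)
(N(-14, -5) + R(T, -6))*(-357) = ((5 - 14*(-5) - 14*(-5)) + √(-6))*(-357) = ((5 + 70 + 70) + I*√6)*(-357) = (145 + I*√6)*(-357) = -51765 - 357*I*√6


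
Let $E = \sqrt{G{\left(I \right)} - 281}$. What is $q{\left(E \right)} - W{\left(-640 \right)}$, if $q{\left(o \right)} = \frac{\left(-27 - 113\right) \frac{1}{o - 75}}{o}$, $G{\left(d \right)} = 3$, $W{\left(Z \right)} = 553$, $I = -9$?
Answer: $- \frac{3264219}{5903} - \frac{5250 i \sqrt{278}}{820517} \approx -552.98 - 0.10668 i$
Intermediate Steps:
$E = i \sqrt{278}$ ($E = \sqrt{3 - 281} = \sqrt{-278} = i \sqrt{278} \approx 16.673 i$)
$q{\left(o \right)} = - \frac{140}{o \left(-75 + o\right)}$ ($q{\left(o \right)} = \frac{\left(-140\right) \frac{1}{-75 + o}}{o} = - \frac{140}{o \left(-75 + o\right)}$)
$q{\left(E \right)} - W{\left(-640 \right)} = - \frac{140}{i \sqrt{278} \left(-75 + i \sqrt{278}\right)} - 553 = - \frac{140 \left(- \frac{i \sqrt{278}}{278}\right)}{-75 + i \sqrt{278}} - 553 = \frac{70 i \sqrt{278}}{139 \left(-75 + i \sqrt{278}\right)} - 553 = -553 + \frac{70 i \sqrt{278}}{139 \left(-75 + i \sqrt{278}\right)}$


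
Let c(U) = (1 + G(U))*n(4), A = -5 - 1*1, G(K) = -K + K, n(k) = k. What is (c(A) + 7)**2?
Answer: 121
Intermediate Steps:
G(K) = 0
A = -6 (A = -5 - 1 = -6)
c(U) = 4 (c(U) = (1 + 0)*4 = 1*4 = 4)
(c(A) + 7)**2 = (4 + 7)**2 = 11**2 = 121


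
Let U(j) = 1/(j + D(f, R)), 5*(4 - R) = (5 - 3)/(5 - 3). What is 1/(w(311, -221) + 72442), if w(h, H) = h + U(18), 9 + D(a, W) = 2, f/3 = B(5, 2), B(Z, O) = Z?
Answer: 11/800284 ≈ 1.3745e-5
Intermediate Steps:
R = 19/5 (R = 4 - (5 - 3)/(5*(5 - 3)) = 4 - 2/(5*2) = 4 - 1/5*1 = 4 - 1/5 = 19/5 ≈ 3.8000)
f = 15 (f = 3*5 = 15)
D(a, W) = -7 (D(a, W) = -9 + 2 = -7)
U(j) = 1/(-7 + j) (U(j) = 1/(j - 7) = 1/(-7 + j))
w(h, H) = 1/11 + h (w(h, H) = h + 1/(-7 + 18) = h + 1/11 = 1/11 + h)
1/(w(311, -221) + 72442) = 1/((1/11 + 311) + 72442) = 1/(3422/11 + 72442) = 1/(800284/11) = 11/800284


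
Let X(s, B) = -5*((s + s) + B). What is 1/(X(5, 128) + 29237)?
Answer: 1/28547 ≈ 3.5030e-5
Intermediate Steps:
X(s, B) = -10*s - 5*B (X(s, B) = -5*(2*s + B) = -5*(B + 2*s) = -10*s - 5*B)
1/(X(5, 128) + 29237) = 1/((-10*5 - 5*128) + 29237) = 1/((-50 - 640) + 29237) = 1/(-690 + 29237) = 1/28547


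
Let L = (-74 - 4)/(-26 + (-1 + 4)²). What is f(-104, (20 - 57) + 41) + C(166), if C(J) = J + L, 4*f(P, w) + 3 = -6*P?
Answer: 22157/68 ≈ 325.84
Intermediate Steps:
f(P, w) = -¾ - 3*P/2 (f(P, w) = -¾ + (-6*P)/4 = -¾ - 3*P/2)
L = 78/17 (L = -78/(-26 + 3²) = -78/(-26 + 9) = -78/(-17) = -78*(-1/17) = 78/17 ≈ 4.5882)
C(J) = 78/17 + J (C(J) = J + 78/17 = 78/17 + J)
f(-104, (20 - 57) + 41) + C(166) = (-¾ - 3/2*(-104)) + (78/17 + 166) = (-¾ + 156) + 2900/17 = 621/4 + 2900/17 = 22157/68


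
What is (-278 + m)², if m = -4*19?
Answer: 125316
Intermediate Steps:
m = -76
(-278 + m)² = (-278 - 76)² = (-354)² = 125316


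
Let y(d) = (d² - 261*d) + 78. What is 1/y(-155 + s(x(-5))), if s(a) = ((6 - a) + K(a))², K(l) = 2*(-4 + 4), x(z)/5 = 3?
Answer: 1/24868 ≈ 4.0212e-5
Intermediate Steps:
x(z) = 15 (x(z) = 5*3 = 15)
K(l) = 0 (K(l) = 2*0 = 0)
s(a) = (6 - a)² (s(a) = ((6 - a) + 0)² = (6 - a)²)
y(d) = 78 + d² - 261*d
1/y(-155 + s(x(-5))) = 1/(78 + (-155 + (6 - 1*15)²)² - 261*(-155 + (6 - 1*15)²)) = 1/(78 + (-155 + (6 - 15)²)² - 261*(-155 + (6 - 15)²)) = 1/(78 + (-155 + (-9)²)² - 261*(-155 + (-9)²)) = 1/(78 + (-155 + 81)² - 261*(-155 + 81)) = 1/(78 + (-74)² - 261*(-74)) = 1/(78 + 5476 + 19314) = 1/24868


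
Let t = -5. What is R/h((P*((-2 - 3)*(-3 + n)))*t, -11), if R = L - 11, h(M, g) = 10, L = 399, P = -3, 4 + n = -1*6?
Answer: 194/5 ≈ 38.800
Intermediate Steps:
n = -10 (n = -4 - 1*6 = -4 - 6 = -10)
R = 388 (R = 399 - 11 = 388)
R/h((P*((-2 - 3)*(-3 + n)))*t, -11) = 388/10 = 388*(⅒) = 194/5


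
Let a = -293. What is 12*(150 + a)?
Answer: -1716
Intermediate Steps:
12*(150 + a) = 12*(150 - 293) = 12*(-143) = -1716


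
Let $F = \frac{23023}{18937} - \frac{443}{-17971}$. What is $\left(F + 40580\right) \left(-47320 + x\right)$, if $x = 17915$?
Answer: $- \frac{406097134262345020}{340316827} \approx -1.1933 \cdot 10^{9}$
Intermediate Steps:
$F = \frac{422135424}{340316827}$ ($F = 23023 \cdot \frac{1}{18937} - - \frac{443}{17971} = \frac{23023}{18937} + \frac{443}{17971} = \frac{422135424}{340316827} \approx 1.2404$)
$\left(F + 40580\right) \left(-47320 + x\right) = \left(\frac{422135424}{340316827} + 40580\right) \left(-47320 + 17915\right) = \frac{13810478975084}{340316827} \left(-29405\right) = - \frac{406097134262345020}{340316827}$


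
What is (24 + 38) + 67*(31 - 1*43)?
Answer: -742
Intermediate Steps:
(24 + 38) + 67*(31 - 1*43) = 62 + 67*(31 - 43) = 62 + 67*(-12) = 62 - 804 = -742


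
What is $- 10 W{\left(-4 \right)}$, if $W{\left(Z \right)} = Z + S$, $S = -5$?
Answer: $90$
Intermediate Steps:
$W{\left(Z \right)} = -5 + Z$ ($W{\left(Z \right)} = Z - 5 = -5 + Z$)
$- 10 W{\left(-4 \right)} = - 10 \left(-5 - 4\right) = \left(-10\right) \left(-9\right) = 90$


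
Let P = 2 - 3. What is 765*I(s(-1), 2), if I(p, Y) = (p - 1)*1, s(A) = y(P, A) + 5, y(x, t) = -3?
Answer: 765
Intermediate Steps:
P = -1
s(A) = 2 (s(A) = -3 + 5 = 2)
I(p, Y) = -1 + p (I(p, Y) = (-1 + p)*1 = -1 + p)
765*I(s(-1), 2) = 765*(-1 + 2) = 765*1 = 765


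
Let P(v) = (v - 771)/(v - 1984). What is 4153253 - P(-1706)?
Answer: 15325501093/3690 ≈ 4.1533e+6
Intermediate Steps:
P(v) = (-771 + v)/(-1984 + v)
4153253 - P(-1706) = 4153253 - (-771 - 1706)/(-1984 - 1706) = 4153253 - (-2477)/(-3690) = 4153253 - (-1)*(-2477)/3690 = 4153253 - 1*2477/3690 = 4153253 - 2477/3690 = 15325501093/3690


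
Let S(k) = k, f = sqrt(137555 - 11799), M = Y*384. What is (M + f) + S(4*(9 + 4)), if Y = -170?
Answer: -65228 + 2*sqrt(31439) ≈ -64873.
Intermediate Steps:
M = -65280 (M = -170*384 = -65280)
f = 2*sqrt(31439) (f = sqrt(125756) = 2*sqrt(31439) ≈ 354.62)
(M + f) + S(4*(9 + 4)) = (-65280 + 2*sqrt(31439)) + 4*(9 + 4) = (-65280 + 2*sqrt(31439)) + 4*13 = (-65280 + 2*sqrt(31439)) + 52 = -65228 + 2*sqrt(31439)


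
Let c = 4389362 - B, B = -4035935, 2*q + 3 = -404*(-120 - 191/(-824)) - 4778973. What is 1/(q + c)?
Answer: 412/2496720897 ≈ 1.6502e-7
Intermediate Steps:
q = -974501467/412 (q = -3/2 + (-404*(-120 - 191/(-824)) - 4778973)/2 = -3/2 + (-404*(-120 - 191*(-1/824)) - 4778973)/2 = -3/2 + (-404*(-120 + 191/824) - 4778973)/2 = -3/2 + (-404*(-98689/824) - 4778973)/2 = -3/2 + (9967589/206 - 4778973)/2 = -3/2 + (½)*(-974500849/206) = -3/2 - 974500849/412 = -974501467/412 ≈ -2.3653e+6)
c = 8425297 (c = 4389362 - 1*(-4035935) = 4389362 + 4035935 = 8425297)
1/(q + c) = 1/(-974501467/412 + 8425297) = 1/(2496720897/412) = 412/2496720897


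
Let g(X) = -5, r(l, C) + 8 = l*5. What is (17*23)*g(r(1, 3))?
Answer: -1955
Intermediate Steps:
r(l, C) = -8 + 5*l (r(l, C) = -8 + l*5 = -8 + 5*l)
(17*23)*g(r(1, 3)) = (17*23)*(-5) = 391*(-5) = -1955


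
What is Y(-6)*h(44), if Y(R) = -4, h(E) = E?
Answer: -176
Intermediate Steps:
Y(-6)*h(44) = -4*44 = -176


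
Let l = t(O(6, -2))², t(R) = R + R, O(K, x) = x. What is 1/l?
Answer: 1/16 ≈ 0.062500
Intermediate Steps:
t(R) = 2*R
l = 16 (l = (2*(-2))² = (-4)² = 16)
1/l = 1/16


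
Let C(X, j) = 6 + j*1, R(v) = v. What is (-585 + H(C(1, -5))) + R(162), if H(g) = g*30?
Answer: -393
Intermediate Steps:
C(X, j) = 6 + j
H(g) = 30*g
(-585 + H(C(1, -5))) + R(162) = (-585 + 30*(6 - 5)) + 162 = (-585 + 30*1) + 162 = (-585 + 30) + 162 = -555 + 162 = -393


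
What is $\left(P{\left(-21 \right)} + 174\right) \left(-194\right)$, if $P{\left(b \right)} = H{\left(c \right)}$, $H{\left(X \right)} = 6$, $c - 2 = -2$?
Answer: $-34920$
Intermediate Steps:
$c = 0$ ($c = 2 - 2 = 0$)
$P{\left(b \right)} = 6$
$\left(P{\left(-21 \right)} + 174\right) \left(-194\right) = \left(6 + 174\right) \left(-194\right) = 180 \left(-194\right) = -34920$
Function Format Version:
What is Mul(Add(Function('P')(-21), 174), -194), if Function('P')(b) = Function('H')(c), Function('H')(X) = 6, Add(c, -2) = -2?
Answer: -34920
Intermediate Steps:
c = 0 (c = Add(2, -2) = 0)
Function('P')(b) = 6
Mul(Add(Function('P')(-21), 174), -194) = Mul(Add(6, 174), -194) = Mul(180, -194) = -34920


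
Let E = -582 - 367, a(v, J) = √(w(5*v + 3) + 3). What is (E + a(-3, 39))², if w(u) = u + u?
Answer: (949 - I*√21)² ≈ 9.0058e+5 - 8698.0*I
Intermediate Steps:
w(u) = 2*u
a(v, J) = √(9 + 10*v) (a(v, J) = √(2*(5*v + 3) + 3) = √(2*(3 + 5*v) + 3) = √((6 + 10*v) + 3) = √(9 + 10*v))
E = -949
(E + a(-3, 39))² = (-949 + √(9 + 10*(-3)))² = (-949 + √(9 - 30))² = (-949 + √(-21))² = (-949 + I*√21)²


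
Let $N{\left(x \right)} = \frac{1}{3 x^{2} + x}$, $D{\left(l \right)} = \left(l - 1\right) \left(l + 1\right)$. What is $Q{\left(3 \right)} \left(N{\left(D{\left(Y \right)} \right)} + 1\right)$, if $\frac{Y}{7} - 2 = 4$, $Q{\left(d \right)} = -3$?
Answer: $- \frac{27978813}{9326270} \approx -3.0$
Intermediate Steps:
$Y = 42$ ($Y = 14 + 7 \cdot 4 = 14 + 28 = 42$)
$D{\left(l \right)} = \left(1 + l\right) \left(-1 + l\right)$ ($D{\left(l \right)} = \left(-1 + l\right) \left(1 + l\right) = \left(1 + l\right) \left(-1 + l\right)$)
$N{\left(x \right)} = \frac{1}{x + 3 x^{2}}$
$Q{\left(3 \right)} \left(N{\left(D{\left(Y \right)} \right)} + 1\right) = - 3 \left(\frac{1}{\left(-1 + 42^{2}\right) \left(1 + 3 \left(-1 + 42^{2}\right)\right)} + 1\right) = - 3 \left(\frac{1}{\left(-1 + 1764\right) \left(1 + 3 \left(-1 + 1764\right)\right)} + 1\right) = - 3 \left(\frac{1}{1763 \left(1 + 3 \cdot 1763\right)} + 1\right) = - 3 \left(\frac{1}{1763 \left(1 + 5289\right)} + 1\right) = - 3 \left(\frac{1}{1763 \cdot 5290} + 1\right) = - 3 \left(\frac{1}{1763} \cdot \frac{1}{5290} + 1\right) = - 3 \left(\frac{1}{9326270} + 1\right) = \left(-3\right) \frac{9326271}{9326270} = - \frac{27978813}{9326270}$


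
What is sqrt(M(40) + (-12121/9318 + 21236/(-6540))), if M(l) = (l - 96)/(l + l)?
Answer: I*sqrt(33834895476990)/2539155 ≈ 2.2908*I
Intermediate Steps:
M(l) = (-96 + l)/(2*l) (M(l) = (-96 + l)/((2*l)) = (-96 + l)*(1/(2*l)) = (-96 + l)/(2*l))
sqrt(M(40) + (-12121/9318 + 21236/(-6540))) = sqrt((1/2)*(-96 + 40)/40 + (-12121/9318 + 21236/(-6540))) = sqrt((1/2)*(1/40)*(-56) + (-12121*1/9318 + 21236*(-1/6540))) = sqrt(-7/10 + (-12121/9318 - 5309/1635)) = sqrt(-7/10 - 23095699/5078310) = sqrt(-13325258/2539155) = I*sqrt(33834895476990)/2539155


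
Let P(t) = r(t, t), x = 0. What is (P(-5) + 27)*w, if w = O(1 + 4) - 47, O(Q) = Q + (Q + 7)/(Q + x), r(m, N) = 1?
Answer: -5544/5 ≈ -1108.8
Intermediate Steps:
P(t) = 1
O(Q) = Q + (7 + Q)/Q (O(Q) = Q + (Q + 7)/(Q + 0) = Q + (7 + Q)/Q)
w = -198/5 (w = (1 + (1 + 4) + 7/(1 + 4)) - 47 = (1 + 5 + 7/5) - 47 = 37/5 - 47 = -198/5 ≈ -39.600)
(P(-5) + 27)*w = (1 + 27)*(-198/5) = 28*(-198/5) = -5544/5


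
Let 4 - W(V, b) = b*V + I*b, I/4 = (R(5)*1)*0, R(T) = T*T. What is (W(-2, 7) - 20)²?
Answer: 4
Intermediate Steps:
R(T) = T²
I = 0 (I = 4*((5²*1)*0) = 4*((25*1)*0) = 4*(25*0) = 4*0 = 0)
W(V, b) = 4 - V*b (W(V, b) = 4 - (b*V + 0*b) = 4 - (V*b + 0) = 4 - V*b)
(W(-2, 7) - 20)² = ((4 - 1*(-2)*7) - 20)² = ((4 + 14) - 20)² = (18 - 20)² = (-2)² = 4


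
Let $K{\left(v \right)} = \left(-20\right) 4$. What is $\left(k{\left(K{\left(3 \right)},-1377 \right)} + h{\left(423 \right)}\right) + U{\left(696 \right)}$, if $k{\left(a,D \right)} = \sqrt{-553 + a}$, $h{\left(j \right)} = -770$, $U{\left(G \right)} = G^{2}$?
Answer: $483646 + i \sqrt{633} \approx 4.8365 \cdot 10^{5} + 25.159 i$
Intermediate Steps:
$K{\left(v \right)} = -80$
$\left(k{\left(K{\left(3 \right)},-1377 \right)} + h{\left(423 \right)}\right) + U{\left(696 \right)} = \left(\sqrt{-553 - 80} - 770\right) + 696^{2} = \left(\sqrt{-633} - 770\right) + 484416 = \left(i \sqrt{633} - 770\right) + 484416 = \left(-770 + i \sqrt{633}\right) + 484416 = 483646 + i \sqrt{633}$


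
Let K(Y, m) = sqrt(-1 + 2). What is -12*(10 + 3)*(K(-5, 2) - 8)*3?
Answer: 3276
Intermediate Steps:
K(Y, m) = 1 (K(Y, m) = sqrt(1) = 1)
-12*(10 + 3)*(K(-5, 2) - 8)*3 = -12*(10 + 3)*(1 - 8)*3 = -156*(-7)*3 = -12*(-91)*3 = 1092*3 = 3276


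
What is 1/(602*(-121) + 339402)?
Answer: 1/266560 ≈ 3.7515e-6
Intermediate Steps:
1/(602*(-121) + 339402) = 1/(-72842 + 339402) = 1/266560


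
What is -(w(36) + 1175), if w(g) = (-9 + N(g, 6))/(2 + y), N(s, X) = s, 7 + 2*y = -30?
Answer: -12907/11 ≈ -1173.4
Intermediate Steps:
y = -37/2 (y = -7/2 + (½)*(-30) = -7/2 - 15 = -37/2 ≈ -18.500)
w(g) = 6/11 - 2*g/33 (w(g) = (-9 + g)/(2 - 37/2) = (-9 + g)/(-33/2) = (-9 + g)*(-2/33) = 6/11 - 2*g/33)
-(w(36) + 1175) = -((6/11 - 2/33*36) + 1175) = -((6/11 - 24/11) + 1175) = -(-18/11 + 1175) = -1*12907/11 = -12907/11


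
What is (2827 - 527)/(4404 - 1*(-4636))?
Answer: 115/452 ≈ 0.25442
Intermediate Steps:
(2827 - 527)/(4404 - 1*(-4636)) = 2300/(4404 + 4636) = 2300/9040 = 2300*(1/9040) = 115/452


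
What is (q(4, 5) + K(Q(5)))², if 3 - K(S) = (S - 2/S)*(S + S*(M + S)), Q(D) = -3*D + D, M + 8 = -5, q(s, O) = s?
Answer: 4678569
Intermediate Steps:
M = -13 (M = -8 - 5 = -13)
Q(D) = -2*D
K(S) = 3 - (S - 2/S)*(S + S*(-13 + S))
(q(4, 5) + K(Q(5)))² = (4 + (-21 - (-2*5)³ + 2*(-2*5) + 12*(-2*5)²))² = (4 + (-21 - 1*(-10)³ + 2*(-10) + 12*(-10)²))² = (4 + (-21 - 1*(-1000) - 20 + 12*100))² = (4 + (-21 + 1000 - 20 + 1200))² = (4 + 2159)² = 2163² = 4678569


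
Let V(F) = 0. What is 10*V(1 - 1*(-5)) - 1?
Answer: -1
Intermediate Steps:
10*V(1 - 1*(-5)) - 1 = 10*0 - 1 = 0 - 1 = -1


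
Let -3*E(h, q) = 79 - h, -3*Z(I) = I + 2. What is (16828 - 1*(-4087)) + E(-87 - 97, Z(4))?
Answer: 62482/3 ≈ 20827.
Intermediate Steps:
Z(I) = -⅔ - I/3 (Z(I) = -(I + 2)/3 = -(2 + I)/3 = -⅔ - I/3)
E(h, q) = -79/3 + h/3 (E(h, q) = -(79 - h)/3 = -79/3 + h/3)
(16828 - 1*(-4087)) + E(-87 - 97, Z(4)) = (16828 - 1*(-4087)) + (-79/3 + (-87 - 97)/3) = (16828 + 4087) + (-79/3 + (⅓)*(-184)) = 20915 + (-79/3 - 184/3) = 20915 - 263/3 = 62482/3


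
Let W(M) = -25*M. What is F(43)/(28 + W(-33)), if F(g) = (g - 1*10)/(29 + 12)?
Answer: 33/34973 ≈ 0.00094359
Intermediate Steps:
F(g) = -10/41 + g/41 (F(g) = (g - 10)/41 = (-10 + g)*(1/41) = -10/41 + g/41)
F(43)/(28 + W(-33)) = (-10/41 + (1/41)*43)/(28 - 25*(-33)) = (-10/41 + 43/41)/(28 + 825) = (33/41)/853 = (33/41)*(1/853) = 33/34973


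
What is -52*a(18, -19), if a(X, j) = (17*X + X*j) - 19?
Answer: 2860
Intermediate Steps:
a(X, j) = -19 + 17*X + X*j
-52*a(18, -19) = -52*(-19 + 17*18 + 18*(-19)) = -52*(-19 + 306 - 342) = -52*(-55) = 2860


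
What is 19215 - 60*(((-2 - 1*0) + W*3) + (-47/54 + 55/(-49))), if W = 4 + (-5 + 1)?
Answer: 8579465/441 ≈ 19455.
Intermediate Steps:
W = 0 (W = 4 - 4 = 0)
19215 - 60*(((-2 - 1*0) + W*3) + (-47/54 + 55/(-49))) = 19215 - 60*(((-2 - 1*0) + 0*3) + (-47/54 + 55/(-49))) = 19215 - 60*(((-2 + 0) + 0) + (-47*1/54 + 55*(-1/49))) = 19215 - 60*((-2 + 0) + (-47/54 - 55/49)) = 19215 - 60*(-2 - 5273/2646) = 19215 - 60*(-10565)/2646 = 19215 - 1*(-105650/441) = 19215 + 105650/441 = 8579465/441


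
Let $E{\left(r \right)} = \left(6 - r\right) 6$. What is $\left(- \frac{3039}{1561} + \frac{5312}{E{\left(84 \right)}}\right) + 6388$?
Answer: $\frac{1164256585}{182637} \approx 6374.7$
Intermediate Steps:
$E{\left(r \right)} = 36 - 6 r$
$\left(- \frac{3039}{1561} + \frac{5312}{E{\left(84 \right)}}\right) + 6388 = \left(- \frac{3039}{1561} + \frac{5312}{36 - 504}\right) + 6388 = \left(\left(-3039\right) \frac{1}{1561} + \frac{5312}{36 - 504}\right) + 6388 = \left(- \frac{3039}{1561} + \frac{5312}{-468}\right) + 6388 = \left(- \frac{3039}{1561} + 5312 \left(- \frac{1}{468}\right)\right) + 6388 = \left(- \frac{3039}{1561} - \frac{1328}{117}\right) + 6388 = - \frac{2428571}{182637} + 6388 = \frac{1164256585}{182637}$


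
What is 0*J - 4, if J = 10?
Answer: -4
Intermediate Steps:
0*J - 4 = 0*10 - 4 = 0 - 4 = -4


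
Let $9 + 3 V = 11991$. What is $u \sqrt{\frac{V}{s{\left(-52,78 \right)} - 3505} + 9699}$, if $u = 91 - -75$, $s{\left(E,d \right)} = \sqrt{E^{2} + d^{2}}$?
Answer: $\frac{166 \sqrt{33991001 - 252174 \sqrt{13}}}{\sqrt{3505 - 26 \sqrt{13}}} \approx 16347.0$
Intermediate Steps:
$V = 3994$ ($V = -3 + \frac{1}{3} \cdot 11991 = -3 + 3997 = 3994$)
$u = 166$ ($u = 91 + 75 = 166$)
$u \sqrt{\frac{V}{s{\left(-52,78 \right)} - 3505} + 9699} = 166 \sqrt{\frac{3994}{\sqrt{\left(-52\right)^{2} + 78^{2}} - 3505} + 9699} = 166 \sqrt{\frac{3994}{\sqrt{2704 + 6084} - 3505} + 9699} = 166 \sqrt{\frac{3994}{\sqrt{8788} - 3505} + 9699} = 166 \sqrt{\frac{3994}{26 \sqrt{13} - 3505} + 9699} = 166 \sqrt{\frac{3994}{-3505 + 26 \sqrt{13}} + 9699} = 166 \sqrt{9699 + \frac{3994}{-3505 + 26 \sqrt{13}}}$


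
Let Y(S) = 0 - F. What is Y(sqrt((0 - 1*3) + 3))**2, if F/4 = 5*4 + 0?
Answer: 6400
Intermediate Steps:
F = 80 (F = 4*(5*4 + 0) = 4*(20 + 0) = 4*20 = 80)
Y(S) = -80 (Y(S) = 0 - 1*80 = 0 - 80 = -80)
Y(sqrt((0 - 1*3) + 3))**2 = (-80)**2 = 6400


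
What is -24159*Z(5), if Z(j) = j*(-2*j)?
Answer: 1207950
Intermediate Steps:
Z(j) = -2*j**2
-24159*Z(5) = -(-48318)*5**2 = -(-48318)*25 = -24159*(-50) = 1207950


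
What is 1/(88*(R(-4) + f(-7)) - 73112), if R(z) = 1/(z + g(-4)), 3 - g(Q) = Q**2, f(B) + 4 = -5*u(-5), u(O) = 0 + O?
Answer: -17/1211576 ≈ -1.4031e-5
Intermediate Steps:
u(O) = O
f(B) = 21 (f(B) = -4 - 5*(-5) = -4 + 25 = 21)
g(Q) = 3 - Q**2
R(z) = 1/(-13 + z) (R(z) = 1/(z + (3 - 1*(-4)**2)) = 1/(z + (3 - 1*16)) = 1/(z + (3 - 16)) = 1/(z - 13) = 1/(-13 + z))
1/(88*(R(-4) + f(-7)) - 73112) = 1/(88*(1/(-13 - 4) + 21) - 73112) = 1/(88*(1/(-17) + 21) - 73112) = 1/(88*(-1/17 + 21) - 73112) = 1/(88*(356/17) - 73112) = 1/(31328/17 - 73112) = 1/(-1211576/17) = -17/1211576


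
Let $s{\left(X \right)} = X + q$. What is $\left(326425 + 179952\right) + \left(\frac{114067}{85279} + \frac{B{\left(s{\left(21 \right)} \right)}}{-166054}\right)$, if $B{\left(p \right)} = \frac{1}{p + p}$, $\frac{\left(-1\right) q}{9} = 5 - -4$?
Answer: $\frac{860493918619945279}{1699310287920} \approx 5.0638 \cdot 10^{5}$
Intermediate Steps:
$q = -81$ ($q = - 9 \left(5 - -4\right) = - 9 \left(5 + 4\right) = \left(-9\right) 9 = -81$)
$s{\left(X \right)} = -81 + X$ ($s{\left(X \right)} = X - 81 = -81 + X$)
$B{\left(p \right)} = \frac{1}{2 p}$
$\left(326425 + 179952\right) + \left(\frac{114067}{85279} + \frac{B{\left(s{\left(21 \right)} \right)}}{-166054}\right) = \left(326425 + 179952\right) + \left(\frac{114067}{85279} + \frac{\frac{1}{2} \frac{1}{-81 + 21}}{-166054}\right) = 506377 + \left(114067 \cdot \frac{1}{85279} + \frac{1}{2 \left(-60\right)} \left(- \frac{1}{166054}\right)\right) = 506377 + \left(\frac{114067}{85279} + \frac{1}{2} \left(- \frac{1}{60}\right) \left(- \frac{1}{166054}\right)\right) = 506377 + \left(\frac{114067}{85279} - - \frac{1}{19926480}\right) = 506377 + \left(\frac{114067}{85279} + \frac{1}{19926480}\right) = 506377 + \frac{2272953879439}{1699310287920} = \frac{860493918619945279}{1699310287920}$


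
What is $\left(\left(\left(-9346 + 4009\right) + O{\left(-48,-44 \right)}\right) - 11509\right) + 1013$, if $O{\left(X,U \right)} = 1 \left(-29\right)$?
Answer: $-15862$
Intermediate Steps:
$O{\left(X,U \right)} = -29$
$\left(\left(\left(-9346 + 4009\right) + O{\left(-48,-44 \right)}\right) - 11509\right) + 1013 = \left(\left(\left(-9346 + 4009\right) - 29\right) - 11509\right) + 1013 = \left(\left(-5337 - 29\right) - 11509\right) + 1013 = \left(-5366 - 11509\right) + 1013 = -16875 + 1013 = -15862$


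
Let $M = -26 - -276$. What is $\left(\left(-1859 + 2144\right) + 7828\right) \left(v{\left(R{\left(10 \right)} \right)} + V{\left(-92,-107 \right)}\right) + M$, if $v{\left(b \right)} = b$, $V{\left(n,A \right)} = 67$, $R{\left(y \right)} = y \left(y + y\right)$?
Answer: $2166421$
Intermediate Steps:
$R{\left(y \right)} = 2 y^{2}$ ($R{\left(y \right)} = y 2 y = 2 y^{2}$)
$M = 250$ ($M = -26 + 276 = 250$)
$\left(\left(-1859 + 2144\right) + 7828\right) \left(v{\left(R{\left(10 \right)} \right)} + V{\left(-92,-107 \right)}\right) + M = \left(\left(-1859 + 2144\right) + 7828\right) \left(2 \cdot 10^{2} + 67\right) + 250 = \left(285 + 7828\right) \left(2 \cdot 100 + 67\right) + 250 = 8113 \left(200 + 67\right) + 250 = 8113 \cdot 267 + 250 = 2166171 + 250 = 2166421$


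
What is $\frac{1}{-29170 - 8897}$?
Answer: $- \frac{1}{38067} \approx -2.6269 \cdot 10^{-5}$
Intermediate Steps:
$\frac{1}{-29170 - 8897} = \frac{1}{-38067} = - \frac{1}{38067}$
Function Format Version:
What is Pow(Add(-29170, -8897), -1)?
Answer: Rational(-1, 38067) ≈ -2.6269e-5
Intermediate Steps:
Pow(Add(-29170, -8897), -1) = Pow(-38067, -1) = Rational(-1, 38067)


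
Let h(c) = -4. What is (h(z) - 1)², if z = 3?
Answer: 25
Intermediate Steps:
(h(z) - 1)² = (-4 - 1)² = (-5)² = 25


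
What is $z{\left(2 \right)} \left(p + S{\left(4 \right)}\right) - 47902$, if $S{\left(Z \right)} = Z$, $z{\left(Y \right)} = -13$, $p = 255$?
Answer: $-51269$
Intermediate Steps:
$z{\left(2 \right)} \left(p + S{\left(4 \right)}\right) - 47902 = - 13 \left(255 + 4\right) - 47902 = \left(-13\right) 259 - 47902 = -3367 - 47902 = -51269$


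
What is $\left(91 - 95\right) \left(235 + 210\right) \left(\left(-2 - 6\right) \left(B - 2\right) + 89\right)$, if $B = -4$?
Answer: $-243860$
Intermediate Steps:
$\left(91 - 95\right) \left(235 + 210\right) \left(\left(-2 - 6\right) \left(B - 2\right) + 89\right) = \left(91 - 95\right) \left(235 + 210\right) \left(\left(-2 - 6\right) \left(-4 - 2\right) + 89\right) = \left(-4\right) 445 \left(\left(-8\right) \left(-6\right) + 89\right) = - 1780 \left(48 + 89\right) = \left(-1780\right) 137 = -243860$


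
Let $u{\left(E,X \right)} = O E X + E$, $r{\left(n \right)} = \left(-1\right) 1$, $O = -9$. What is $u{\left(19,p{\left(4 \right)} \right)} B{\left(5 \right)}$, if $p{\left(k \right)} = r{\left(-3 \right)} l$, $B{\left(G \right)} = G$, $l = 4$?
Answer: $3515$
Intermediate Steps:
$r{\left(n \right)} = -1$
$p{\left(k \right)} = -4$ ($p{\left(k \right)} = \left(-1\right) 4 = -4$)
$u{\left(E,X \right)} = E - 9 E X$ ($u{\left(E,X \right)} = - 9 E X + E = E - 9 E X$)
$u{\left(19,p{\left(4 \right)} \right)} B{\left(5 \right)} = 19 \left(1 - -36\right) 5 = 19 \left(1 + 36\right) 5 = 19 \cdot 37 \cdot 5 = 703 \cdot 5 = 3515$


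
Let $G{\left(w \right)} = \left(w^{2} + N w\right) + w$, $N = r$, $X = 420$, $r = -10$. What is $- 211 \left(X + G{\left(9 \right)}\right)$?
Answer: $-88620$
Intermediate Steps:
$N = -10$
$G{\left(w \right)} = w^{2} - 9 w$ ($G{\left(w \right)} = \left(w^{2} - 10 w\right) + w = w^{2} - 9 w$)
$- 211 \left(X + G{\left(9 \right)}\right) = - 211 \left(420 + 9 \left(-9 + 9\right)\right) = - 211 \left(420 + 9 \cdot 0\right) = - 211 \left(420 + 0\right) = \left(-211\right) 420 = -88620$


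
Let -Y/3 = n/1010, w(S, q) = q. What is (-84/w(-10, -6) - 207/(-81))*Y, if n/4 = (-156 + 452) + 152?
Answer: -133504/1515 ≈ -88.121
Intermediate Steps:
n = 1792 (n = 4*((-156 + 452) + 152) = 4*(296 + 152) = 4*448 = 1792)
Y = -2688/505 (Y = -5376/1010 = -3*896/505 = -2688/505 ≈ -5.3228)
(-84/w(-10, -6) - 207/(-81))*Y = (-84/(-6) - 207/(-81))*(-2688/505) = (-84*(-⅙) - 207*(-1/81))*(-2688/505) = (14 + 23/9)*(-2688/505) = (149/9)*(-2688/505) = -133504/1515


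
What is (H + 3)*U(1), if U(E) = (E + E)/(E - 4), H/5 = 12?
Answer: -42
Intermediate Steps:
H = 60 (H = 5*12 = 60)
U(E) = 2*E/(-4 + E) (U(E) = (2*E)/(-4 + E) = 2*E/(-4 + E))
(H + 3)*U(1) = (60 + 3)*(2*1/(-4 + 1)) = 63*(2*1/(-3)) = 63*(2*1*(-1/3)) = 63*(-2/3) = -42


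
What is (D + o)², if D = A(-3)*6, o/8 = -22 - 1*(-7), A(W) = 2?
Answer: 11664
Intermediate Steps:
o = -120 (o = 8*(-22 - 1*(-7)) = 8*(-22 + 7) = 8*(-15) = -120)
D = 12 (D = 2*6 = 12)
(D + o)² = (12 - 120)² = (-108)² = 11664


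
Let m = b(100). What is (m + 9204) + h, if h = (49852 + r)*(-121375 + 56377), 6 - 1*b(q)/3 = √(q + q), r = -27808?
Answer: -1432806690 - 30*√2 ≈ -1.4328e+9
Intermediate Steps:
b(q) = 18 - 3*√2*√q (b(q) = 18 - 3*√(q + q) = 18 - 3*√2*√q)
m = 18 - 30*√2 (m = 18 - 3*√2*√100 = 18 - 3*√2*10 = 18 - 30*√2 ≈ -24.426)
h = -1432815912 (h = (49852 - 27808)*(-121375 + 56377) = 22044*(-64998) = -1432815912)
(m + 9204) + h = ((18 - 30*√2) + 9204) - 1432815912 = (9222 - 30*√2) - 1432815912 = -1432806690 - 30*√2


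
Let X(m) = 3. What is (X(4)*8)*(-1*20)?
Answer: -480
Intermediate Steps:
(X(4)*8)*(-1*20) = (3*8)*(-1*20) = 24*(-20) = -480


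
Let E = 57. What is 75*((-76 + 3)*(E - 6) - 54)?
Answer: -283275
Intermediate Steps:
75*((-76 + 3)*(E - 6) - 54) = 75*((-76 + 3)*(57 - 6) - 54) = 75*(-73*51 - 54) = 75*(-3723 - 54) = 75*(-3777) = -283275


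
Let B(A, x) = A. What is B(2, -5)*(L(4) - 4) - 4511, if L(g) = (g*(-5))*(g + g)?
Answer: -4839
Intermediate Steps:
L(g) = -10*g² (L(g) = (-5*g)*(2*g) = -10*g²)
B(2, -5)*(L(4) - 4) - 4511 = 2*(-10*4² - 4) - 4511 = 2*(-10*16 - 4) - 4511 = 2*(-160 - 4) - 4511 = 2*(-164) - 4511 = -328 - 4511 = -4839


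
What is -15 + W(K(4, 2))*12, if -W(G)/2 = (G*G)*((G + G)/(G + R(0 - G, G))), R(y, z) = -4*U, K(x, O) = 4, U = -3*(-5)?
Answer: 279/7 ≈ 39.857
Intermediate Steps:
U = 15
R(y, z) = -60 (R(y, z) = -4*15 = -60)
W(G) = -4*G³/(-60 + G) (W(G) = -2*G*G*(G + G)/(G - 60) = -2*G²*(2*G)/(-60 + G) = -2*G²*2*G/(-60 + G) = -4*G³/(-60 + G))
-15 + W(K(4, 2))*12 = -15 - 4*4³/(-60 + 4)*12 = -15 - 4*64/(-56)*12 = -15 - 4*64*(-1/56)*12 = -15 + (32/7)*12 = -15 + 384/7 = 279/7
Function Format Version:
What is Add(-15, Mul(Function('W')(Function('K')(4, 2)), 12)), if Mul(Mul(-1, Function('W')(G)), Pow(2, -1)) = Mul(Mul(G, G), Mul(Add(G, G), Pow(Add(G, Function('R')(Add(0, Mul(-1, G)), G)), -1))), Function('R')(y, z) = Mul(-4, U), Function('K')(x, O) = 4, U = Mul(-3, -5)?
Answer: Rational(279, 7) ≈ 39.857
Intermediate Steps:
U = 15
Function('R')(y, z) = -60 (Function('R')(y, z) = Mul(-4, 15) = -60)
Function('W')(G) = Mul(-4, Pow(G, 3), Pow(Add(-60, G), -1)) (Function('W')(G) = Mul(-2, Mul(Mul(G, G), Mul(Add(G, G), Pow(Add(G, -60), -1)))) = Mul(-2, Mul(Pow(G, 2), Mul(Mul(2, G), Pow(Add(-60, G), -1)))) = Mul(-2, Mul(Pow(G, 2), Mul(2, G, Pow(Add(-60, G), -1)))) = Mul(-2, Mul(2, Pow(G, 3), Pow(Add(-60, G), -1))) = Mul(-4, Pow(G, 3), Pow(Add(-60, G), -1)))
Add(-15, Mul(Function('W')(Function('K')(4, 2)), 12)) = Add(-15, Mul(Mul(-4, Pow(4, 3), Pow(Add(-60, 4), -1)), 12)) = Add(-15, Mul(Mul(-4, 64, Pow(-56, -1)), 12)) = Add(-15, Mul(Mul(-4, 64, Rational(-1, 56)), 12)) = Add(-15, Mul(Rational(32, 7), 12)) = Add(-15, Rational(384, 7)) = Rational(279, 7)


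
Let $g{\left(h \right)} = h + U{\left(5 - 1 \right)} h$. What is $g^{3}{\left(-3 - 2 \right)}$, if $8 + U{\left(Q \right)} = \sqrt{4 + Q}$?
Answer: $63875 - 38750 \sqrt{2} \approx 9074.2$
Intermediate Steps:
$U{\left(Q \right)} = -8 + \sqrt{4 + Q}$
$g{\left(h \right)} = h + h \left(-8 + 2 \sqrt{2}\right)$ ($g{\left(h \right)} = h + \left(-8 + \sqrt{4 + \left(5 - 1\right)}\right) h = h + \left(-8 + \sqrt{4 + 4}\right) h = h + \left(-8 + \sqrt{8}\right) h = h + \left(-8 + 2 \sqrt{2}\right) h = h + h \left(-8 + 2 \sqrt{2}\right)$)
$g^{3}{\left(-3 - 2 \right)} = \left(\left(-3 - 2\right) \left(-7 + 2 \sqrt{2}\right)\right)^{3} = \left(- 5 \left(-7 + 2 \sqrt{2}\right)\right)^{3} = \left(35 - 10 \sqrt{2}\right)^{3}$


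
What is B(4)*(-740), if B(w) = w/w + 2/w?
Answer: -1110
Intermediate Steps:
B(w) = 1 + 2/w
B(4)*(-740) = ((2 + 4)/4)*(-740) = ((¼)*6)*(-740) = (3/2)*(-740) = -1110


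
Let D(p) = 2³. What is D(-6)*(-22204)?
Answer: -177632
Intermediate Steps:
D(p) = 8
D(-6)*(-22204) = 8*(-22204) = -177632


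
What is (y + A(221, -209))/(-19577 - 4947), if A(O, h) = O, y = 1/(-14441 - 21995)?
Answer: -8052355/893556464 ≈ -0.0090116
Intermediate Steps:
y = -1/36436 (y = 1/(-36436) = -1/36436 ≈ -2.7445e-5)
(y + A(221, -209))/(-19577 - 4947) = (-1/36436 + 221)/(-19577 - 4947) = (8052355/36436)/(-24524) = (8052355/36436)*(-1/24524) = -8052355/893556464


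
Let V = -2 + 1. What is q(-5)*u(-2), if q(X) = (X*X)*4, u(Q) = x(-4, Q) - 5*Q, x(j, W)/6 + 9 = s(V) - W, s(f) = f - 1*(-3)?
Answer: -2000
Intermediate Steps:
V = -1
s(f) = 3 + f (s(f) = f + 3 = 3 + f)
x(j, W) = -42 - 6*W (x(j, W) = -54 + 6*((3 - 1) - W) = -54 + 6*(2 - W) = -54 + (12 - 6*W) = -42 - 6*W)
u(Q) = -42 - 11*Q (u(Q) = (-42 - 6*Q) - 5*Q = -42 - 11*Q)
q(X) = 4*X² (q(X) = X²*4 = 4*X²)
q(-5)*u(-2) = (4*(-5)²)*(-42 - 11*(-2)) = (4*25)*(-42 + 22) = 100*(-20) = -2000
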